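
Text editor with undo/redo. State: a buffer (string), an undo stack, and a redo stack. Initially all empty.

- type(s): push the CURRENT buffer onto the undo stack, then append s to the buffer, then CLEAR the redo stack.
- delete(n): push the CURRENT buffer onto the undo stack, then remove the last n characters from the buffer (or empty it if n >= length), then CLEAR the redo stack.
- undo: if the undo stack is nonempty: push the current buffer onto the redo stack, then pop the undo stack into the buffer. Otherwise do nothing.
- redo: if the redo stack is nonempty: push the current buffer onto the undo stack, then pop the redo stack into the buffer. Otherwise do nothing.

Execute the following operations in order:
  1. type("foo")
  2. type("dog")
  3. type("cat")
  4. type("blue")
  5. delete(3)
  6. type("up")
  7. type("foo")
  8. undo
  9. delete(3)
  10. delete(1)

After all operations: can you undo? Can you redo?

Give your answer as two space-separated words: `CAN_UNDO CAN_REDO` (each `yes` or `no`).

After op 1 (type): buf='foo' undo_depth=1 redo_depth=0
After op 2 (type): buf='foodog' undo_depth=2 redo_depth=0
After op 3 (type): buf='foodogcat' undo_depth=3 redo_depth=0
After op 4 (type): buf='foodogcatblue' undo_depth=4 redo_depth=0
After op 5 (delete): buf='foodogcatb' undo_depth=5 redo_depth=0
After op 6 (type): buf='foodogcatbup' undo_depth=6 redo_depth=0
After op 7 (type): buf='foodogcatbupfoo' undo_depth=7 redo_depth=0
After op 8 (undo): buf='foodogcatbup' undo_depth=6 redo_depth=1
After op 9 (delete): buf='foodogcat' undo_depth=7 redo_depth=0
After op 10 (delete): buf='foodogca' undo_depth=8 redo_depth=0

Answer: yes no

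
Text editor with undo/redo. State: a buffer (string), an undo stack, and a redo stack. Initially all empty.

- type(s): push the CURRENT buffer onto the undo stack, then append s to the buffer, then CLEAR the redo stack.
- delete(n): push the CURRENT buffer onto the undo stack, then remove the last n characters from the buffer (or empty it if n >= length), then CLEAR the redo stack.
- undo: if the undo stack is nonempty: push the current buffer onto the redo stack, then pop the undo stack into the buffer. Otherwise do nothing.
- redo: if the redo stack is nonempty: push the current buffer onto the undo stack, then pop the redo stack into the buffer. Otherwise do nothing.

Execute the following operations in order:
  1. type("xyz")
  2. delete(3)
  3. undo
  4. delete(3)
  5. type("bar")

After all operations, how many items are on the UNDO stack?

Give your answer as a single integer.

After op 1 (type): buf='xyz' undo_depth=1 redo_depth=0
After op 2 (delete): buf='(empty)' undo_depth=2 redo_depth=0
After op 3 (undo): buf='xyz' undo_depth=1 redo_depth=1
After op 4 (delete): buf='(empty)' undo_depth=2 redo_depth=0
After op 5 (type): buf='bar' undo_depth=3 redo_depth=0

Answer: 3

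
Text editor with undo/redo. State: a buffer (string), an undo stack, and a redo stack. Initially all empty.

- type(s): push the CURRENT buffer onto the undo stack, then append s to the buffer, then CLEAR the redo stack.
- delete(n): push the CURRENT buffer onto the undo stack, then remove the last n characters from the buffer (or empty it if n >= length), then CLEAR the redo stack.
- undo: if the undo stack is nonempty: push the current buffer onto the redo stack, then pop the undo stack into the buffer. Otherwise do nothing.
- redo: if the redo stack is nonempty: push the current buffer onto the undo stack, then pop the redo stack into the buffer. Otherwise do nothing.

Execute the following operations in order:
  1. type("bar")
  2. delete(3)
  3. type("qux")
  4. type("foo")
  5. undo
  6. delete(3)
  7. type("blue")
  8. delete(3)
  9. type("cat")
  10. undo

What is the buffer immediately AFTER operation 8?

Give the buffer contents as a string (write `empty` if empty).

Answer: b

Derivation:
After op 1 (type): buf='bar' undo_depth=1 redo_depth=0
After op 2 (delete): buf='(empty)' undo_depth=2 redo_depth=0
After op 3 (type): buf='qux' undo_depth=3 redo_depth=0
After op 4 (type): buf='quxfoo' undo_depth=4 redo_depth=0
After op 5 (undo): buf='qux' undo_depth=3 redo_depth=1
After op 6 (delete): buf='(empty)' undo_depth=4 redo_depth=0
After op 7 (type): buf='blue' undo_depth=5 redo_depth=0
After op 8 (delete): buf='b' undo_depth=6 redo_depth=0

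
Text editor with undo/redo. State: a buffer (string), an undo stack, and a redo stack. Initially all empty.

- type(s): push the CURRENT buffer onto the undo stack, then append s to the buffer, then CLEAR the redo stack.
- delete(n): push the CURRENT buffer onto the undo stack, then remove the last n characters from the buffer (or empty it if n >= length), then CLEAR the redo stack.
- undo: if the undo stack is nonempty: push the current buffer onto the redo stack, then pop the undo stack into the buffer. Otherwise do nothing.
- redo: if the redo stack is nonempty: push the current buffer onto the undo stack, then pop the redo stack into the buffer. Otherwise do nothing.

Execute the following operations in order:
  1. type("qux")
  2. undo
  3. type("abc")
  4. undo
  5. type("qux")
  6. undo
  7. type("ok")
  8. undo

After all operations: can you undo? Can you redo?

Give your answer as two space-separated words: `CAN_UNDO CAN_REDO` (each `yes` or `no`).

Answer: no yes

Derivation:
After op 1 (type): buf='qux' undo_depth=1 redo_depth=0
After op 2 (undo): buf='(empty)' undo_depth=0 redo_depth=1
After op 3 (type): buf='abc' undo_depth=1 redo_depth=0
After op 4 (undo): buf='(empty)' undo_depth=0 redo_depth=1
After op 5 (type): buf='qux' undo_depth=1 redo_depth=0
After op 6 (undo): buf='(empty)' undo_depth=0 redo_depth=1
After op 7 (type): buf='ok' undo_depth=1 redo_depth=0
After op 8 (undo): buf='(empty)' undo_depth=0 redo_depth=1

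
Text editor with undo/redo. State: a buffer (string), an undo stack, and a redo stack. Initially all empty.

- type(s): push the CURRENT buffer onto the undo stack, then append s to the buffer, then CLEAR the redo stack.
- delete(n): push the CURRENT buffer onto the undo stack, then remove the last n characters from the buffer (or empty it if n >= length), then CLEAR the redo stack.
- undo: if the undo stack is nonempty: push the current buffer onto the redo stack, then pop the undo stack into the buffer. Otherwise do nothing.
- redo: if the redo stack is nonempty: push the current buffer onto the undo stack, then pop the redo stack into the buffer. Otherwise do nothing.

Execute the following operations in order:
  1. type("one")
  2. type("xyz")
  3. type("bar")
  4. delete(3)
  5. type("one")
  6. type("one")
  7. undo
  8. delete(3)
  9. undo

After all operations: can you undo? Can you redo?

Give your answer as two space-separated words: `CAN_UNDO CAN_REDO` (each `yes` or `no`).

Answer: yes yes

Derivation:
After op 1 (type): buf='one' undo_depth=1 redo_depth=0
After op 2 (type): buf='onexyz' undo_depth=2 redo_depth=0
After op 3 (type): buf='onexyzbar' undo_depth=3 redo_depth=0
After op 4 (delete): buf='onexyz' undo_depth=4 redo_depth=0
After op 5 (type): buf='onexyzone' undo_depth=5 redo_depth=0
After op 6 (type): buf='onexyzoneone' undo_depth=6 redo_depth=0
After op 7 (undo): buf='onexyzone' undo_depth=5 redo_depth=1
After op 8 (delete): buf='onexyz' undo_depth=6 redo_depth=0
After op 9 (undo): buf='onexyzone' undo_depth=5 redo_depth=1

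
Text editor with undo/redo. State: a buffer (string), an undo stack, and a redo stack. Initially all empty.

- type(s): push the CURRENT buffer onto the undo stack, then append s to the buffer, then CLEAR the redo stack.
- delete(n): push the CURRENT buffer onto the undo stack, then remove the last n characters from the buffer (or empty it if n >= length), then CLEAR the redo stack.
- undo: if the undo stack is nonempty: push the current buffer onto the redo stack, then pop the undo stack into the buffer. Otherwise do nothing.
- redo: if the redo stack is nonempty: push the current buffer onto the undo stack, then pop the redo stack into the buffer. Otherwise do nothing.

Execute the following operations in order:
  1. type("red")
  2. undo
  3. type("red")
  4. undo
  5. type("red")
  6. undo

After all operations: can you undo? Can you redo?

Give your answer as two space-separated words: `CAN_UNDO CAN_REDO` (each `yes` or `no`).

Answer: no yes

Derivation:
After op 1 (type): buf='red' undo_depth=1 redo_depth=0
After op 2 (undo): buf='(empty)' undo_depth=0 redo_depth=1
After op 3 (type): buf='red' undo_depth=1 redo_depth=0
After op 4 (undo): buf='(empty)' undo_depth=0 redo_depth=1
After op 5 (type): buf='red' undo_depth=1 redo_depth=0
After op 6 (undo): buf='(empty)' undo_depth=0 redo_depth=1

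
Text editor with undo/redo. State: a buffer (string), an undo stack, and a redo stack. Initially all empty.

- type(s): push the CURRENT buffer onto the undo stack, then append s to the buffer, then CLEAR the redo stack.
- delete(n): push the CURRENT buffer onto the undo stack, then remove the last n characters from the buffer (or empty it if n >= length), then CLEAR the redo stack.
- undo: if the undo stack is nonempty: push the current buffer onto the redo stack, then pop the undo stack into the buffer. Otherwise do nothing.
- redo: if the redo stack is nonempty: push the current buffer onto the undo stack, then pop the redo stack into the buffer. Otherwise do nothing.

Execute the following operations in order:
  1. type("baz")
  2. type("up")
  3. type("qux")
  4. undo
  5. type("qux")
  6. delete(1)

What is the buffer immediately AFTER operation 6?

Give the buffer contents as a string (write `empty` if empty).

After op 1 (type): buf='baz' undo_depth=1 redo_depth=0
After op 2 (type): buf='bazup' undo_depth=2 redo_depth=0
After op 3 (type): buf='bazupqux' undo_depth=3 redo_depth=0
After op 4 (undo): buf='bazup' undo_depth=2 redo_depth=1
After op 5 (type): buf='bazupqux' undo_depth=3 redo_depth=0
After op 6 (delete): buf='bazupqu' undo_depth=4 redo_depth=0

Answer: bazupqu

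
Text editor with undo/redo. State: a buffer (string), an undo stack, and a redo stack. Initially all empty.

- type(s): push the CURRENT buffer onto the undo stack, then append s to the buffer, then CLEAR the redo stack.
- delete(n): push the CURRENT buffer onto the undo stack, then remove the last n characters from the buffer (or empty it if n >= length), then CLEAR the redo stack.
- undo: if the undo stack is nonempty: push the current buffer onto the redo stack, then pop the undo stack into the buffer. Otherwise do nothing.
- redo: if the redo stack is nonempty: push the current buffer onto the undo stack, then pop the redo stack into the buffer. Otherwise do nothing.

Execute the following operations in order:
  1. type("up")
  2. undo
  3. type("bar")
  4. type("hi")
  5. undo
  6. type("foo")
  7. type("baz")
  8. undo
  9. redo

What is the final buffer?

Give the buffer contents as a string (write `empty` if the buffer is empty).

Answer: barfoobaz

Derivation:
After op 1 (type): buf='up' undo_depth=1 redo_depth=0
After op 2 (undo): buf='(empty)' undo_depth=0 redo_depth=1
After op 3 (type): buf='bar' undo_depth=1 redo_depth=0
After op 4 (type): buf='barhi' undo_depth=2 redo_depth=0
After op 5 (undo): buf='bar' undo_depth=1 redo_depth=1
After op 6 (type): buf='barfoo' undo_depth=2 redo_depth=0
After op 7 (type): buf='barfoobaz' undo_depth=3 redo_depth=0
After op 8 (undo): buf='barfoo' undo_depth=2 redo_depth=1
After op 9 (redo): buf='barfoobaz' undo_depth=3 redo_depth=0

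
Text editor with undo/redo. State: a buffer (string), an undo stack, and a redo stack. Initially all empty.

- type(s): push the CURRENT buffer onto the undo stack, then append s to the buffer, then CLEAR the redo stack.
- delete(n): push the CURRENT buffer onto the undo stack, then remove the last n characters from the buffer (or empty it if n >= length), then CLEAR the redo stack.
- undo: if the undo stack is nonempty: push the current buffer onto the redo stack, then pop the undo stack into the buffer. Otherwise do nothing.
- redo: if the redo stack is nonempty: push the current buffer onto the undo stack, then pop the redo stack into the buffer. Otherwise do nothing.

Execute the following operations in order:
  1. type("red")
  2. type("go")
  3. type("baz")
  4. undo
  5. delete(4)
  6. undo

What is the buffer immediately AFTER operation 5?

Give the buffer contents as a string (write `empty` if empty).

After op 1 (type): buf='red' undo_depth=1 redo_depth=0
After op 2 (type): buf='redgo' undo_depth=2 redo_depth=0
After op 3 (type): buf='redgobaz' undo_depth=3 redo_depth=0
After op 4 (undo): buf='redgo' undo_depth=2 redo_depth=1
After op 5 (delete): buf='r' undo_depth=3 redo_depth=0

Answer: r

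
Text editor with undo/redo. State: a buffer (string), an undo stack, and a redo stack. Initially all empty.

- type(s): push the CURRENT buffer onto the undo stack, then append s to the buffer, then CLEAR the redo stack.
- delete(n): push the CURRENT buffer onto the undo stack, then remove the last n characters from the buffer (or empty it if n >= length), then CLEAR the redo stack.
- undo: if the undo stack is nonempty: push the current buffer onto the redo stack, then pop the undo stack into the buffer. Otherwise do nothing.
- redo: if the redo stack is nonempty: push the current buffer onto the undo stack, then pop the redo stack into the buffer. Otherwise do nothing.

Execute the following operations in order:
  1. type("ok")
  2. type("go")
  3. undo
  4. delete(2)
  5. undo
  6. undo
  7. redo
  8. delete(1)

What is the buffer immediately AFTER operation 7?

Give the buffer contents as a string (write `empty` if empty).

After op 1 (type): buf='ok' undo_depth=1 redo_depth=0
After op 2 (type): buf='okgo' undo_depth=2 redo_depth=0
After op 3 (undo): buf='ok' undo_depth=1 redo_depth=1
After op 4 (delete): buf='(empty)' undo_depth=2 redo_depth=0
After op 5 (undo): buf='ok' undo_depth=1 redo_depth=1
After op 6 (undo): buf='(empty)' undo_depth=0 redo_depth=2
After op 7 (redo): buf='ok' undo_depth=1 redo_depth=1

Answer: ok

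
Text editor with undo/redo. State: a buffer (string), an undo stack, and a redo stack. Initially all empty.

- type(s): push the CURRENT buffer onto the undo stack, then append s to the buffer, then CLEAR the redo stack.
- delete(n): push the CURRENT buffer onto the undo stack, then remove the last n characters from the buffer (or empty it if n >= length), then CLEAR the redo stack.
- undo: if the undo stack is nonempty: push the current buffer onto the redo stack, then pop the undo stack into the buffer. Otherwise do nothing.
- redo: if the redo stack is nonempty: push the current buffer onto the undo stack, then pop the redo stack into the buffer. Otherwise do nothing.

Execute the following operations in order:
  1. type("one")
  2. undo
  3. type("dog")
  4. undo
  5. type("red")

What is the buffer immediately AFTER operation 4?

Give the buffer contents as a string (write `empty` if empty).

After op 1 (type): buf='one' undo_depth=1 redo_depth=0
After op 2 (undo): buf='(empty)' undo_depth=0 redo_depth=1
After op 3 (type): buf='dog' undo_depth=1 redo_depth=0
After op 4 (undo): buf='(empty)' undo_depth=0 redo_depth=1

Answer: empty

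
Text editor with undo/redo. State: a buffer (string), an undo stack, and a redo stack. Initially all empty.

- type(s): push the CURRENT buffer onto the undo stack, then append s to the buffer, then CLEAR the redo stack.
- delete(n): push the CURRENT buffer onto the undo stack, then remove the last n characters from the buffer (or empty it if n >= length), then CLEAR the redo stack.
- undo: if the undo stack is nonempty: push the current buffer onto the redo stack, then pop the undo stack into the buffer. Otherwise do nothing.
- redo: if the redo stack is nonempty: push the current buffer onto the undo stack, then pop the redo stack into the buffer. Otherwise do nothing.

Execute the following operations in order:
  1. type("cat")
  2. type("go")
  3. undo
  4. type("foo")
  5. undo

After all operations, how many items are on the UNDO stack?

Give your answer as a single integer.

After op 1 (type): buf='cat' undo_depth=1 redo_depth=0
After op 2 (type): buf='catgo' undo_depth=2 redo_depth=0
After op 3 (undo): buf='cat' undo_depth=1 redo_depth=1
After op 4 (type): buf='catfoo' undo_depth=2 redo_depth=0
After op 5 (undo): buf='cat' undo_depth=1 redo_depth=1

Answer: 1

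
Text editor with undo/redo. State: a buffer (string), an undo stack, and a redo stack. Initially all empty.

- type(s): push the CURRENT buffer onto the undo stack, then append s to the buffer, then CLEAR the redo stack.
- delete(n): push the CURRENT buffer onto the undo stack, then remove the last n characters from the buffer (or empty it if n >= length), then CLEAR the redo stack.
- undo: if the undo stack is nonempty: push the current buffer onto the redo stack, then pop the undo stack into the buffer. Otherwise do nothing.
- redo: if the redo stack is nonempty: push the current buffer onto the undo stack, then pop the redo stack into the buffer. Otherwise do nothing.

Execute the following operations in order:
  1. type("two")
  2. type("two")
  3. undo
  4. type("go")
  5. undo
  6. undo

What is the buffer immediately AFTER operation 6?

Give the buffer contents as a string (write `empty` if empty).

After op 1 (type): buf='two' undo_depth=1 redo_depth=0
After op 2 (type): buf='twotwo' undo_depth=2 redo_depth=0
After op 3 (undo): buf='two' undo_depth=1 redo_depth=1
After op 4 (type): buf='twogo' undo_depth=2 redo_depth=0
After op 5 (undo): buf='two' undo_depth=1 redo_depth=1
After op 6 (undo): buf='(empty)' undo_depth=0 redo_depth=2

Answer: empty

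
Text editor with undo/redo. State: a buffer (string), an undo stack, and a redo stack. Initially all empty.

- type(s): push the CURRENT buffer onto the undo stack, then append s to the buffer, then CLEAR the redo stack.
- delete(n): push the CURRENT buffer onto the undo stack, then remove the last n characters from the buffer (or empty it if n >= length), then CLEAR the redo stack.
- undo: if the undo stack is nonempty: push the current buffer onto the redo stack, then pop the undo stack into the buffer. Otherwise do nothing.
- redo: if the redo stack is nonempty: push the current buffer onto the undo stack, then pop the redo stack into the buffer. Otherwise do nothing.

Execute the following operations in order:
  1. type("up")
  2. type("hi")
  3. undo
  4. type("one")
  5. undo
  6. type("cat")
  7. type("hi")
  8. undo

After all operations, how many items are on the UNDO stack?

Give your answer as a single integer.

Answer: 2

Derivation:
After op 1 (type): buf='up' undo_depth=1 redo_depth=0
After op 2 (type): buf='uphi' undo_depth=2 redo_depth=0
After op 3 (undo): buf='up' undo_depth=1 redo_depth=1
After op 4 (type): buf='upone' undo_depth=2 redo_depth=0
After op 5 (undo): buf='up' undo_depth=1 redo_depth=1
After op 6 (type): buf='upcat' undo_depth=2 redo_depth=0
After op 7 (type): buf='upcathi' undo_depth=3 redo_depth=0
After op 8 (undo): buf='upcat' undo_depth=2 redo_depth=1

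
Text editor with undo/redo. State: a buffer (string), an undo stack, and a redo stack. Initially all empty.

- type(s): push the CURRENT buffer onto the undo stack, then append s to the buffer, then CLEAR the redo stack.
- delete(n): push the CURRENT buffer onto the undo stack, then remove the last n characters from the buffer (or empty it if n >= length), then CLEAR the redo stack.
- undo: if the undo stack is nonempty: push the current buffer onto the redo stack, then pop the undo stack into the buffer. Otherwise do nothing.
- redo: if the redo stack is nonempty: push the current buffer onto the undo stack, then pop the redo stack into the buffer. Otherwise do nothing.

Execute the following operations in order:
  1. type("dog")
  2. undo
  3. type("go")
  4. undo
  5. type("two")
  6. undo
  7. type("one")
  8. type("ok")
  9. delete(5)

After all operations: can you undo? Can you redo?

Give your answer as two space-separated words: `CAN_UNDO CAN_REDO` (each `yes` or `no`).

Answer: yes no

Derivation:
After op 1 (type): buf='dog' undo_depth=1 redo_depth=0
After op 2 (undo): buf='(empty)' undo_depth=0 redo_depth=1
After op 3 (type): buf='go' undo_depth=1 redo_depth=0
After op 4 (undo): buf='(empty)' undo_depth=0 redo_depth=1
After op 5 (type): buf='two' undo_depth=1 redo_depth=0
After op 6 (undo): buf='(empty)' undo_depth=0 redo_depth=1
After op 7 (type): buf='one' undo_depth=1 redo_depth=0
After op 8 (type): buf='oneok' undo_depth=2 redo_depth=0
After op 9 (delete): buf='(empty)' undo_depth=3 redo_depth=0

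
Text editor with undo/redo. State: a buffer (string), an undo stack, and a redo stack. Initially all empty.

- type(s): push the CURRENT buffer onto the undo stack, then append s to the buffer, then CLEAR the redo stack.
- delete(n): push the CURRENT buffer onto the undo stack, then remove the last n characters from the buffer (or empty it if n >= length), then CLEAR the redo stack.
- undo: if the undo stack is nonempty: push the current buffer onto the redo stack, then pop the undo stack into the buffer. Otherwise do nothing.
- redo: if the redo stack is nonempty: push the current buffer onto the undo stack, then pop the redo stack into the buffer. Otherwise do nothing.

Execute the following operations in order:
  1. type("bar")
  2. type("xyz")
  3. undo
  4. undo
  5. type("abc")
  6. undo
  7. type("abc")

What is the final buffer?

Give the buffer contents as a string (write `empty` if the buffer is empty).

After op 1 (type): buf='bar' undo_depth=1 redo_depth=0
After op 2 (type): buf='barxyz' undo_depth=2 redo_depth=0
After op 3 (undo): buf='bar' undo_depth=1 redo_depth=1
After op 4 (undo): buf='(empty)' undo_depth=0 redo_depth=2
After op 5 (type): buf='abc' undo_depth=1 redo_depth=0
After op 6 (undo): buf='(empty)' undo_depth=0 redo_depth=1
After op 7 (type): buf='abc' undo_depth=1 redo_depth=0

Answer: abc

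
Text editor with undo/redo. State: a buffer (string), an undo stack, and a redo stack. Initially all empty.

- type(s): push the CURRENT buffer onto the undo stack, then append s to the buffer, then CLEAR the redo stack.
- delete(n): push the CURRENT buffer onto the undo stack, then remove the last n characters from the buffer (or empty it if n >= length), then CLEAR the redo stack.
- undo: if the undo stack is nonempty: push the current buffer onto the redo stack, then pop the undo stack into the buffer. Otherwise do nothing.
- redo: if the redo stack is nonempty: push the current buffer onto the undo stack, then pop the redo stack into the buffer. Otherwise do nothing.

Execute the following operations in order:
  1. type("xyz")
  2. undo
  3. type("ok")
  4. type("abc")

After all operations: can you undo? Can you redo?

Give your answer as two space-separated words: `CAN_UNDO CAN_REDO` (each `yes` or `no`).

After op 1 (type): buf='xyz' undo_depth=1 redo_depth=0
After op 2 (undo): buf='(empty)' undo_depth=0 redo_depth=1
After op 3 (type): buf='ok' undo_depth=1 redo_depth=0
After op 4 (type): buf='okabc' undo_depth=2 redo_depth=0

Answer: yes no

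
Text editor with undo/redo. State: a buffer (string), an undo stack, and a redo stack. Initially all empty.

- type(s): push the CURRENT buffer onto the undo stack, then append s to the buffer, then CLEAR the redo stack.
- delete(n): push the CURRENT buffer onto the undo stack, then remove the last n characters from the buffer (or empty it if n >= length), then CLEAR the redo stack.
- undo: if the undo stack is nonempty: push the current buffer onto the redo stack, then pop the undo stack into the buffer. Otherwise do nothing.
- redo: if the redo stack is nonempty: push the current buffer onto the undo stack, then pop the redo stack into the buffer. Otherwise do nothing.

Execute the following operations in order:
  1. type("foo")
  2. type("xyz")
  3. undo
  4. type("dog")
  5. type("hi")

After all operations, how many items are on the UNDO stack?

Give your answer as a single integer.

After op 1 (type): buf='foo' undo_depth=1 redo_depth=0
After op 2 (type): buf='fooxyz' undo_depth=2 redo_depth=0
After op 3 (undo): buf='foo' undo_depth=1 redo_depth=1
After op 4 (type): buf='foodog' undo_depth=2 redo_depth=0
After op 5 (type): buf='foodoghi' undo_depth=3 redo_depth=0

Answer: 3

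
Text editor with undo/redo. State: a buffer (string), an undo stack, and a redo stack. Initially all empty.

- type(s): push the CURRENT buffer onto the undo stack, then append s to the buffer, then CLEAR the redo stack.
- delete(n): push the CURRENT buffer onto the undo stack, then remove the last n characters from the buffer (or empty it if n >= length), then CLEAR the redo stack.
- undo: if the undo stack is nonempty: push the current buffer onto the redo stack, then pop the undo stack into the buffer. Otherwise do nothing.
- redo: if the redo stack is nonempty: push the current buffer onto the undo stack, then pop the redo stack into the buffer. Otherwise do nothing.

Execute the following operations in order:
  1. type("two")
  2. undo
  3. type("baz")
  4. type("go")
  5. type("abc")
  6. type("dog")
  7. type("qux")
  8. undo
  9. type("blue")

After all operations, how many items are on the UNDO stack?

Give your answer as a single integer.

After op 1 (type): buf='two' undo_depth=1 redo_depth=0
After op 2 (undo): buf='(empty)' undo_depth=0 redo_depth=1
After op 3 (type): buf='baz' undo_depth=1 redo_depth=0
After op 4 (type): buf='bazgo' undo_depth=2 redo_depth=0
After op 5 (type): buf='bazgoabc' undo_depth=3 redo_depth=0
After op 6 (type): buf='bazgoabcdog' undo_depth=4 redo_depth=0
After op 7 (type): buf='bazgoabcdogqux' undo_depth=5 redo_depth=0
After op 8 (undo): buf='bazgoabcdog' undo_depth=4 redo_depth=1
After op 9 (type): buf='bazgoabcdogblue' undo_depth=5 redo_depth=0

Answer: 5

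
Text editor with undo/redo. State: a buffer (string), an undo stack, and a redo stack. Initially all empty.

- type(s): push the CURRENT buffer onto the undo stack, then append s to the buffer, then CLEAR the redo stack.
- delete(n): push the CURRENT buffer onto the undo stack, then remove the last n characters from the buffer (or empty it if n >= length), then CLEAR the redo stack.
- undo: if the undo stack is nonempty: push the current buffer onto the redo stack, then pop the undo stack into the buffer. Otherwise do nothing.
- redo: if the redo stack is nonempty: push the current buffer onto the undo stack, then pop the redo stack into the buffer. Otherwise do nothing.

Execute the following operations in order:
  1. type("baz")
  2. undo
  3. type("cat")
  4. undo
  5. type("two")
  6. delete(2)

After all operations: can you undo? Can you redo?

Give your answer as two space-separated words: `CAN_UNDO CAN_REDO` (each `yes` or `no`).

Answer: yes no

Derivation:
After op 1 (type): buf='baz' undo_depth=1 redo_depth=0
After op 2 (undo): buf='(empty)' undo_depth=0 redo_depth=1
After op 3 (type): buf='cat' undo_depth=1 redo_depth=0
After op 4 (undo): buf='(empty)' undo_depth=0 redo_depth=1
After op 5 (type): buf='two' undo_depth=1 redo_depth=0
After op 6 (delete): buf='t' undo_depth=2 redo_depth=0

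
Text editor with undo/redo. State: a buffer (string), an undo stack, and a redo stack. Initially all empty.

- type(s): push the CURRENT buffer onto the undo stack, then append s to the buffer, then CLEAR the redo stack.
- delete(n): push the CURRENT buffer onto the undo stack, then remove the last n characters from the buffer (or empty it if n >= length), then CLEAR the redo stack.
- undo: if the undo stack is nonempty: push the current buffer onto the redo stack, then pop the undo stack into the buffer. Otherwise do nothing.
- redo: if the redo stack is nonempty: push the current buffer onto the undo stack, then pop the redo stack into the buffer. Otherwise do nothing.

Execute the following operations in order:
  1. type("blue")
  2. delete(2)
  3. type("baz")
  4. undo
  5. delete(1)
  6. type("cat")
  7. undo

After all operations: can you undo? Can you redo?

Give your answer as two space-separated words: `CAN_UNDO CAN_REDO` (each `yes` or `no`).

After op 1 (type): buf='blue' undo_depth=1 redo_depth=0
After op 2 (delete): buf='bl' undo_depth=2 redo_depth=0
After op 3 (type): buf='blbaz' undo_depth=3 redo_depth=0
After op 4 (undo): buf='bl' undo_depth=2 redo_depth=1
After op 5 (delete): buf='b' undo_depth=3 redo_depth=0
After op 6 (type): buf='bcat' undo_depth=4 redo_depth=0
After op 7 (undo): buf='b' undo_depth=3 redo_depth=1

Answer: yes yes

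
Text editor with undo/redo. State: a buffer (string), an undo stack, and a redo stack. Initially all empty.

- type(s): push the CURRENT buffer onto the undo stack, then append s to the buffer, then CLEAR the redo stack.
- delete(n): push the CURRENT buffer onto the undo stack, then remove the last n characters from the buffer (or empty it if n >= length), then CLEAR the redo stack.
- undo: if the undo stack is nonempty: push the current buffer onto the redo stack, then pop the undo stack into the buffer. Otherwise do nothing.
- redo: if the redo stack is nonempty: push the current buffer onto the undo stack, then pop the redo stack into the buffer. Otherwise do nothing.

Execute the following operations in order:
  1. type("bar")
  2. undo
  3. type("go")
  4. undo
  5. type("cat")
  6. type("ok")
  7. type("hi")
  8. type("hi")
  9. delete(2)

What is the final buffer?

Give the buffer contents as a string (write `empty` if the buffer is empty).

After op 1 (type): buf='bar' undo_depth=1 redo_depth=0
After op 2 (undo): buf='(empty)' undo_depth=0 redo_depth=1
After op 3 (type): buf='go' undo_depth=1 redo_depth=0
After op 4 (undo): buf='(empty)' undo_depth=0 redo_depth=1
After op 5 (type): buf='cat' undo_depth=1 redo_depth=0
After op 6 (type): buf='catok' undo_depth=2 redo_depth=0
After op 7 (type): buf='catokhi' undo_depth=3 redo_depth=0
After op 8 (type): buf='catokhihi' undo_depth=4 redo_depth=0
After op 9 (delete): buf='catokhi' undo_depth=5 redo_depth=0

Answer: catokhi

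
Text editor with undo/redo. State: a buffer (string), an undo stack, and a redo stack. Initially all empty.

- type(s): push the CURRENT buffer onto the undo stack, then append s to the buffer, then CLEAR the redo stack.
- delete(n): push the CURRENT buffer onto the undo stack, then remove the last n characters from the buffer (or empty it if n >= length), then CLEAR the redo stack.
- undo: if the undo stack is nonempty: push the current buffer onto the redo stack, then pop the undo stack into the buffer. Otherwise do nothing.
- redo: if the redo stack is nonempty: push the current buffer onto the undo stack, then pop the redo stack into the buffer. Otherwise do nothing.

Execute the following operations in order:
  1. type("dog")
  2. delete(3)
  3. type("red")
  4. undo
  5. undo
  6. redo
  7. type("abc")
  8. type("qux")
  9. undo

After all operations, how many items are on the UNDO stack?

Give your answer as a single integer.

After op 1 (type): buf='dog' undo_depth=1 redo_depth=0
After op 2 (delete): buf='(empty)' undo_depth=2 redo_depth=0
After op 3 (type): buf='red' undo_depth=3 redo_depth=0
After op 4 (undo): buf='(empty)' undo_depth=2 redo_depth=1
After op 5 (undo): buf='dog' undo_depth=1 redo_depth=2
After op 6 (redo): buf='(empty)' undo_depth=2 redo_depth=1
After op 7 (type): buf='abc' undo_depth=3 redo_depth=0
After op 8 (type): buf='abcqux' undo_depth=4 redo_depth=0
After op 9 (undo): buf='abc' undo_depth=3 redo_depth=1

Answer: 3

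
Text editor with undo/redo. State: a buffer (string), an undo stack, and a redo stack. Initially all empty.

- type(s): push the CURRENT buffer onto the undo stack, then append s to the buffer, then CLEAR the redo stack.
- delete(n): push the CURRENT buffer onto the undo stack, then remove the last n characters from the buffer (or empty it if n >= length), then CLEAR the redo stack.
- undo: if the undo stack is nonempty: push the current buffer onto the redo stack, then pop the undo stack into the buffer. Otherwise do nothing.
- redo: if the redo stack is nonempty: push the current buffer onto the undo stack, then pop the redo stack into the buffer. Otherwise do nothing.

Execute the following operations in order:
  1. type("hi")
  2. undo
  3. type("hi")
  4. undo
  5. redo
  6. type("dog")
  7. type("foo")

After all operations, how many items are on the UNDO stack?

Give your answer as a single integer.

Answer: 3

Derivation:
After op 1 (type): buf='hi' undo_depth=1 redo_depth=0
After op 2 (undo): buf='(empty)' undo_depth=0 redo_depth=1
After op 3 (type): buf='hi' undo_depth=1 redo_depth=0
After op 4 (undo): buf='(empty)' undo_depth=0 redo_depth=1
After op 5 (redo): buf='hi' undo_depth=1 redo_depth=0
After op 6 (type): buf='hidog' undo_depth=2 redo_depth=0
After op 7 (type): buf='hidogfoo' undo_depth=3 redo_depth=0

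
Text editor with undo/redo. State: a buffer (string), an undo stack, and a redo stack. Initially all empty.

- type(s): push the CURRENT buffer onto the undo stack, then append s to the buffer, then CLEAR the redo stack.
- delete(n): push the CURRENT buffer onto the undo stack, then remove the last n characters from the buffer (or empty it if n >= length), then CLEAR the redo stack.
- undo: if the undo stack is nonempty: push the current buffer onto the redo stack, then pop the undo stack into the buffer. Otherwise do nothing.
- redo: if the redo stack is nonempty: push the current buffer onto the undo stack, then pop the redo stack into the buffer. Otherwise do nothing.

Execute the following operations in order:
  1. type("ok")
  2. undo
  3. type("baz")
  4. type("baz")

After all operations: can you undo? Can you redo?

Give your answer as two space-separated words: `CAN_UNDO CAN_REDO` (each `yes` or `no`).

Answer: yes no

Derivation:
After op 1 (type): buf='ok' undo_depth=1 redo_depth=0
After op 2 (undo): buf='(empty)' undo_depth=0 redo_depth=1
After op 3 (type): buf='baz' undo_depth=1 redo_depth=0
After op 4 (type): buf='bazbaz' undo_depth=2 redo_depth=0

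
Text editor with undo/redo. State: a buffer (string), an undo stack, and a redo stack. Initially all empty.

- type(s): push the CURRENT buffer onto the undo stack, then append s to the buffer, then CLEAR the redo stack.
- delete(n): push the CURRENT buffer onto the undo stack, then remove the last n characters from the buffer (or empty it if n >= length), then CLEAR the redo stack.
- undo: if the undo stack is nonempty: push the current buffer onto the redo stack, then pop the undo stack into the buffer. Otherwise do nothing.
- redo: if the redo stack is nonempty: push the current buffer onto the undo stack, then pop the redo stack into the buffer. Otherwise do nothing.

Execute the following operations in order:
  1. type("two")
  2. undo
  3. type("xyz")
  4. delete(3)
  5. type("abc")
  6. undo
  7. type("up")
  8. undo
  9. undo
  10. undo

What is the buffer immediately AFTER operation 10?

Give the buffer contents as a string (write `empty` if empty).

After op 1 (type): buf='two' undo_depth=1 redo_depth=0
After op 2 (undo): buf='(empty)' undo_depth=0 redo_depth=1
After op 3 (type): buf='xyz' undo_depth=1 redo_depth=0
After op 4 (delete): buf='(empty)' undo_depth=2 redo_depth=0
After op 5 (type): buf='abc' undo_depth=3 redo_depth=0
After op 6 (undo): buf='(empty)' undo_depth=2 redo_depth=1
After op 7 (type): buf='up' undo_depth=3 redo_depth=0
After op 8 (undo): buf='(empty)' undo_depth=2 redo_depth=1
After op 9 (undo): buf='xyz' undo_depth=1 redo_depth=2
After op 10 (undo): buf='(empty)' undo_depth=0 redo_depth=3

Answer: empty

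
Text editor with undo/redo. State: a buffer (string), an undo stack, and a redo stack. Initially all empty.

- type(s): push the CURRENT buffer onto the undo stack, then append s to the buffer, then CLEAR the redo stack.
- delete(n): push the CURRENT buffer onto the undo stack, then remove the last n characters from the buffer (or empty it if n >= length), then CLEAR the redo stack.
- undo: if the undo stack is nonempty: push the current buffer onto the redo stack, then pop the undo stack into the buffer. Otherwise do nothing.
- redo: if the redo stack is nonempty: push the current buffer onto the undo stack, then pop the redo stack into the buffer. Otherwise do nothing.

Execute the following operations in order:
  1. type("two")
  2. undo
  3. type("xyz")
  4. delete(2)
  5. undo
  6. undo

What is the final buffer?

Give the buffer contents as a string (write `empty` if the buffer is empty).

Answer: empty

Derivation:
After op 1 (type): buf='two' undo_depth=1 redo_depth=0
After op 2 (undo): buf='(empty)' undo_depth=0 redo_depth=1
After op 3 (type): buf='xyz' undo_depth=1 redo_depth=0
After op 4 (delete): buf='x' undo_depth=2 redo_depth=0
After op 5 (undo): buf='xyz' undo_depth=1 redo_depth=1
After op 6 (undo): buf='(empty)' undo_depth=0 redo_depth=2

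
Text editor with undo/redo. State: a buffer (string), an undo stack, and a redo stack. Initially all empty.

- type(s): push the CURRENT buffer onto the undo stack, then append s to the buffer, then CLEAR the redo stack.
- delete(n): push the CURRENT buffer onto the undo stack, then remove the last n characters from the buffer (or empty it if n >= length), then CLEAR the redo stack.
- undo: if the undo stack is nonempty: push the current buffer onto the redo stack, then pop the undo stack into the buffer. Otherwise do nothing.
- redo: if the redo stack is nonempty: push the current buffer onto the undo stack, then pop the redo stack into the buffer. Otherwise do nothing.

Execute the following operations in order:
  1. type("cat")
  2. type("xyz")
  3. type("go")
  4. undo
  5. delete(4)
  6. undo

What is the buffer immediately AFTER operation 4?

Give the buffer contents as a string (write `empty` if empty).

Answer: catxyz

Derivation:
After op 1 (type): buf='cat' undo_depth=1 redo_depth=0
After op 2 (type): buf='catxyz' undo_depth=2 redo_depth=0
After op 3 (type): buf='catxyzgo' undo_depth=3 redo_depth=0
After op 4 (undo): buf='catxyz' undo_depth=2 redo_depth=1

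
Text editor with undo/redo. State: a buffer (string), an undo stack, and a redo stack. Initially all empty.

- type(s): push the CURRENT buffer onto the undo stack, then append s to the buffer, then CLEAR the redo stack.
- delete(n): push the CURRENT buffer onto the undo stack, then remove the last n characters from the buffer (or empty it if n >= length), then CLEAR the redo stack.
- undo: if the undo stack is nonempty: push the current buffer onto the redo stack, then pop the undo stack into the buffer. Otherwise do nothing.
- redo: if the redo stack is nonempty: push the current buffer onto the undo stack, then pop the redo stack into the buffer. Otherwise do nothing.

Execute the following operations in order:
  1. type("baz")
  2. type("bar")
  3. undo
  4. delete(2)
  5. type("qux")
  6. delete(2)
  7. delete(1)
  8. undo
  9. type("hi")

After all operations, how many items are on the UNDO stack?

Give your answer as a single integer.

Answer: 5

Derivation:
After op 1 (type): buf='baz' undo_depth=1 redo_depth=0
After op 2 (type): buf='bazbar' undo_depth=2 redo_depth=0
After op 3 (undo): buf='baz' undo_depth=1 redo_depth=1
After op 4 (delete): buf='b' undo_depth=2 redo_depth=0
After op 5 (type): buf='bqux' undo_depth=3 redo_depth=0
After op 6 (delete): buf='bq' undo_depth=4 redo_depth=0
After op 7 (delete): buf='b' undo_depth=5 redo_depth=0
After op 8 (undo): buf='bq' undo_depth=4 redo_depth=1
After op 9 (type): buf='bqhi' undo_depth=5 redo_depth=0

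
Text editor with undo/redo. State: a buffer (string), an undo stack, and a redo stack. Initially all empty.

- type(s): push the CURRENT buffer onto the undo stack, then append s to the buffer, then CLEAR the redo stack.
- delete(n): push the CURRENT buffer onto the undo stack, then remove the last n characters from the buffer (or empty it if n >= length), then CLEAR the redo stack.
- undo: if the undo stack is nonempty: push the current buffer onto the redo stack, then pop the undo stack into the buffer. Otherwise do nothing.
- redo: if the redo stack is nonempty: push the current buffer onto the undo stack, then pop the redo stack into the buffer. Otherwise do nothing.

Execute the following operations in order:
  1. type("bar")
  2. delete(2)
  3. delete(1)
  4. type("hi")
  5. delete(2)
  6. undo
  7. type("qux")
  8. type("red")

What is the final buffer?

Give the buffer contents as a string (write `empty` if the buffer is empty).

Answer: hiquxred

Derivation:
After op 1 (type): buf='bar' undo_depth=1 redo_depth=0
After op 2 (delete): buf='b' undo_depth=2 redo_depth=0
After op 3 (delete): buf='(empty)' undo_depth=3 redo_depth=0
After op 4 (type): buf='hi' undo_depth=4 redo_depth=0
After op 5 (delete): buf='(empty)' undo_depth=5 redo_depth=0
After op 6 (undo): buf='hi' undo_depth=4 redo_depth=1
After op 7 (type): buf='hiqux' undo_depth=5 redo_depth=0
After op 8 (type): buf='hiquxred' undo_depth=6 redo_depth=0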